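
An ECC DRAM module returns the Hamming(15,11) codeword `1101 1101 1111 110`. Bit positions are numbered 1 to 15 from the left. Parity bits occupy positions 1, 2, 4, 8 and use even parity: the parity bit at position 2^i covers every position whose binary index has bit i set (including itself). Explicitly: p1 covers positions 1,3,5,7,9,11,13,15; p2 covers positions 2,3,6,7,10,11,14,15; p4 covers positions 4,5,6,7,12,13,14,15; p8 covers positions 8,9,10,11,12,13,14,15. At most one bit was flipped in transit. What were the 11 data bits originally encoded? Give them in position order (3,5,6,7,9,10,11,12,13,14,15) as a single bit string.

s1: b1⊕b3⊕b5⊕b7⊕b9⊕b11⊕b13⊕b15 = 1⊕0⊕1⊕0⊕1⊕1⊕1⊕0 = 1
s2: b2⊕b3⊕b6⊕b7⊕b10⊕b11⊕b14⊕b15 = 1⊕0⊕1⊕0⊕1⊕1⊕1⊕0 = 1
s4: b4⊕b5⊕b6⊕b7⊕b12⊕b13⊕b14⊕b15 = 1⊕1⊕1⊕0⊕1⊕1⊕1⊕0 = 0
s8: b8⊕b9⊕b10⊕b11⊕b12⊕b13⊕b14⊕b15 = 1⊕1⊕1⊕1⊕1⊕1⊕1⊕0 = 1
Syndrome (s8...s1) = 1011 → position 11.
Flip bit 11: corrected codeword = 110111011101110
Data bits at positions 3,5,6,7,9,10,11,12,13,14,15: 01101101110

01101101110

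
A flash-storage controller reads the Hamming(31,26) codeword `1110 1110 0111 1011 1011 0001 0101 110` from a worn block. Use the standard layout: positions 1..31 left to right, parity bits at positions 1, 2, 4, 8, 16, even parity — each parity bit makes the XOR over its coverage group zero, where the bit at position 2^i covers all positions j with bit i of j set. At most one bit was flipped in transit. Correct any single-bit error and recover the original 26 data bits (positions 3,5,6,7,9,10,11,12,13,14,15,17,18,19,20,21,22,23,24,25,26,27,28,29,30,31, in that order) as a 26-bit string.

s1: b1⊕b3⊕b5⊕b7⊕b9⊕b11⊕b13⊕b15⊕b17⊕b19⊕b21⊕b23⊕b25⊕b27⊕b29⊕b31 = 1⊕1⊕1⊕1⊕0⊕1⊕1⊕1⊕1⊕1⊕0⊕0⊕0⊕0⊕1⊕0 = 0
s2: b2⊕b3⊕b6⊕b7⊕b10⊕b11⊕b14⊕b15⊕b18⊕b19⊕b22⊕b23⊕b26⊕b27⊕b30⊕b31 = 1⊕1⊕1⊕1⊕1⊕1⊕0⊕1⊕0⊕1⊕0⊕0⊕1⊕0⊕1⊕0 = 0
s4: b4⊕b5⊕b6⊕b7⊕b12⊕b13⊕b14⊕b15⊕b20⊕b21⊕b22⊕b23⊕b28⊕b29⊕b30⊕b31 = 0⊕1⊕1⊕1⊕1⊕1⊕0⊕1⊕1⊕0⊕0⊕0⊕1⊕1⊕1⊕0 = 0
s8: b8⊕b9⊕b10⊕b11⊕b12⊕b13⊕b14⊕b15⊕b24⊕b25⊕b26⊕b27⊕b28⊕b29⊕b30⊕b31 = 0⊕0⊕1⊕1⊕1⊕1⊕0⊕1⊕1⊕0⊕1⊕0⊕1⊕1⊕1⊕0 = 0
s16: b16⊕b17⊕b18⊕b19⊕b20⊕b21⊕b22⊕b23⊕b24⊕b25⊕b26⊕b27⊕b28⊕b29⊕b30⊕b31 = 1⊕1⊕0⊕1⊕1⊕0⊕0⊕0⊕1⊕0⊕1⊕0⊕1⊕1⊕1⊕0 = 1
Syndrome (s16...s1) = 10000 → position 16.
Flip bit 16: corrected codeword = 1110111001111010101100010101110
Data bits at positions 3,5,6,7,9,10,11,12,13,14,15,17,18,19,20,21,22,23,24,25,26,27,28,29,30,31: 11110111101101100010101110

11110111101101100010101110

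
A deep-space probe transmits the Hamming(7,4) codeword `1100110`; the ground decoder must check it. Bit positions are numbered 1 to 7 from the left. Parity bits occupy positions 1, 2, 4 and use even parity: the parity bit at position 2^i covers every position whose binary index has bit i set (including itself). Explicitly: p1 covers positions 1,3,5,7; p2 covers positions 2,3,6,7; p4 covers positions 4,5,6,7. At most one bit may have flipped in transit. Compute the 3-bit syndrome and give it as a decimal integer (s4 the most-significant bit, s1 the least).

s1: b1⊕b3⊕b5⊕b7 = 1⊕0⊕1⊕0 = 0
s2: b2⊕b3⊕b6⊕b7 = 1⊕0⊕1⊕0 = 0
s4: b4⊕b5⊕b6⊕b7 = 0⊕1⊕1⊕0 = 0
Syndrome (s4...s1) = 000 → position 0 (no error).

0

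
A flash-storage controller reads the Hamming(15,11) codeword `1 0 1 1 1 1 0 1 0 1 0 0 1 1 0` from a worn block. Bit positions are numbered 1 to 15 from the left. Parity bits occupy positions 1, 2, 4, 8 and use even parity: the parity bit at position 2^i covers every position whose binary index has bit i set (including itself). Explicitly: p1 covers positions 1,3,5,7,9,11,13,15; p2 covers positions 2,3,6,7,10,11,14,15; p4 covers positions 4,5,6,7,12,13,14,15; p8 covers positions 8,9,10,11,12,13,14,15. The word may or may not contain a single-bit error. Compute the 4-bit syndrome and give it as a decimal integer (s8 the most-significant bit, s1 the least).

s1: b1⊕b3⊕b5⊕b7⊕b9⊕b11⊕b13⊕b15 = 1⊕1⊕1⊕0⊕0⊕0⊕1⊕0 = 0
s2: b2⊕b3⊕b6⊕b7⊕b10⊕b11⊕b14⊕b15 = 0⊕1⊕1⊕0⊕1⊕0⊕1⊕0 = 0
s4: b4⊕b5⊕b6⊕b7⊕b12⊕b13⊕b14⊕b15 = 1⊕1⊕1⊕0⊕0⊕1⊕1⊕0 = 1
s8: b8⊕b9⊕b10⊕b11⊕b12⊕b13⊕b14⊕b15 = 1⊕0⊕1⊕0⊕0⊕1⊕1⊕0 = 0
Syndrome (s8...s1) = 0100 → position 4.

4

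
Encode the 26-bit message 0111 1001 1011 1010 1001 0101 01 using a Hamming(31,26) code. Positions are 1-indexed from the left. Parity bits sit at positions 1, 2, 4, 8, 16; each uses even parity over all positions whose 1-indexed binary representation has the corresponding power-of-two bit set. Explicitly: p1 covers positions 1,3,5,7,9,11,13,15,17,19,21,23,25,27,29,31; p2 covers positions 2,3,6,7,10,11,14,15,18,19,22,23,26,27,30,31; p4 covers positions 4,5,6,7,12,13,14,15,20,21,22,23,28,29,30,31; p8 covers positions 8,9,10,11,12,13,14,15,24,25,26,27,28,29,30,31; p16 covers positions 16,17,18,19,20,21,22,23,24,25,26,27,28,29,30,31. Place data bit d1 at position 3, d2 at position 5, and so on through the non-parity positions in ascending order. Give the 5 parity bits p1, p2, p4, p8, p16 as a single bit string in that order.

01000

Place data bits at non-power-of-two positions: b3=0, b5=1, b6=1, b7=1, b9=1, b10=0, b11=0, b12=1, b13=1, b14=0, b15=1, b17=1, b18=1, b19=0, b20=1, b21=0, b22=1, b23=0, b24=0, b25=1, b26=0, b27=1, b28=0, b29=1, b30=0, b31=1.
p1 = XOR of data positions {3,5,7,9,11,13,15,17,19,21,23,25,27,29,31} = 0⊕1⊕1⊕1⊕0⊕1⊕1⊕1⊕0⊕0⊕0⊕1⊕1⊕1⊕1 = 0
p2 = XOR of data positions {3,6,7,10,11,14,15,18,19,22,23,26,27,30,31} = 0⊕1⊕1⊕0⊕0⊕0⊕1⊕1⊕0⊕1⊕0⊕0⊕1⊕0⊕1 = 1
p4 = XOR of data positions {5,6,7,12,13,14,15,20,21,22,23,28,29,30,31} = 1⊕1⊕1⊕1⊕1⊕0⊕1⊕1⊕0⊕1⊕0⊕0⊕1⊕0⊕1 = 0
p8 = XOR of data positions {9,10,11,12,13,14,15,24,25,26,27,28,29,30,31} = 1⊕0⊕0⊕1⊕1⊕0⊕1⊕0⊕1⊕0⊕1⊕0⊕1⊕0⊕1 = 0
p16 = XOR of data positions {17,18,19,20,21,22,23,24,25,26,27,28,29,30,31} = 1⊕1⊕0⊕1⊕0⊕1⊕0⊕0⊕1⊕0⊕1⊕0⊕1⊕0⊕1 = 0
Parity bits p1,p2,p4,p8,p16 = 01000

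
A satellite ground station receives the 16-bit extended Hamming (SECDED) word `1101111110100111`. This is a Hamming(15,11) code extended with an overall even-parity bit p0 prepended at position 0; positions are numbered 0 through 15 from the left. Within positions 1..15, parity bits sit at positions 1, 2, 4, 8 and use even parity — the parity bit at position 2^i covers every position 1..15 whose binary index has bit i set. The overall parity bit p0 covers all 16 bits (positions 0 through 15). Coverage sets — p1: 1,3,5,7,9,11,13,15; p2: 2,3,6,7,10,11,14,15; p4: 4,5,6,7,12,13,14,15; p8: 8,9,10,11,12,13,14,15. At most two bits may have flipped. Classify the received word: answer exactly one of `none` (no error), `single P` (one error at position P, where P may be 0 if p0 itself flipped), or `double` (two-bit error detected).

double

s1: b1⊕b3⊕b5⊕b7⊕b9⊕b11⊕b13⊕b15 = 1⊕1⊕1⊕1⊕0⊕0⊕1⊕1 = 0
s2: b2⊕b3⊕b6⊕b7⊕b10⊕b11⊕b14⊕b15 = 0⊕1⊕1⊕1⊕1⊕0⊕1⊕1 = 0
s4: b4⊕b5⊕b6⊕b7⊕b12⊕b13⊕b14⊕b15 = 1⊕1⊕1⊕1⊕0⊕1⊕1⊕1 = 1
s8: b8⊕b9⊕b10⊕b11⊕b12⊕b13⊕b14⊕b15 = 1⊕0⊕1⊕0⊕0⊕1⊕1⊕1 = 1
Syndrome (s8...s1) = 1100 → position 12.
Overall parity (XOR of all 16 bits, including p0): 1⊕1⊕0⊕1⊕1⊕1⊕1⊕1⊕1⊕0⊕1⊕0⊕0⊕1⊕1⊕1 = 0
Overall=0, syndrome position=12 → double-bit error detected (uncorrectable).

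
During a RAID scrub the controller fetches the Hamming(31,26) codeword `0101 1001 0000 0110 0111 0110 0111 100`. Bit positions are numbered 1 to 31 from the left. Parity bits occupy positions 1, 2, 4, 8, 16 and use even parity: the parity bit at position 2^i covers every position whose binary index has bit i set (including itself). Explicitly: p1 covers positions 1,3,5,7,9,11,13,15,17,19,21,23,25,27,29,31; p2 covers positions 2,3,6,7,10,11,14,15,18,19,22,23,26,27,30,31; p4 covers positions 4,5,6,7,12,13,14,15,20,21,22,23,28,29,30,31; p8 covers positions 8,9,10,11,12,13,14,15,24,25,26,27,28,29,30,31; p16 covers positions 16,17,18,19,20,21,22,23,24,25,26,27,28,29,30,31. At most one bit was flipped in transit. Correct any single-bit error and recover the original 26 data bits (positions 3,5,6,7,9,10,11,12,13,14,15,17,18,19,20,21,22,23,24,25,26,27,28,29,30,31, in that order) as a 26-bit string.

01000000011011101100111110

s1: b1⊕b3⊕b5⊕b7⊕b9⊕b11⊕b13⊕b15⊕b17⊕b19⊕b21⊕b23⊕b25⊕b27⊕b29⊕b31 = 0⊕0⊕1⊕0⊕0⊕0⊕0⊕1⊕0⊕1⊕0⊕1⊕0⊕1⊕1⊕0 = 0
s2: b2⊕b3⊕b6⊕b7⊕b10⊕b11⊕b14⊕b15⊕b18⊕b19⊕b22⊕b23⊕b26⊕b27⊕b30⊕b31 = 1⊕0⊕0⊕0⊕0⊕0⊕1⊕1⊕1⊕1⊕1⊕1⊕1⊕1⊕0⊕0 = 1
s4: b4⊕b5⊕b6⊕b7⊕b12⊕b13⊕b14⊕b15⊕b20⊕b21⊕b22⊕b23⊕b28⊕b29⊕b30⊕b31 = 1⊕1⊕0⊕0⊕0⊕0⊕1⊕1⊕1⊕0⊕1⊕1⊕1⊕1⊕0⊕0 = 1
s8: b8⊕b9⊕b10⊕b11⊕b12⊕b13⊕b14⊕b15⊕b24⊕b25⊕b26⊕b27⊕b28⊕b29⊕b30⊕b31 = 1⊕0⊕0⊕0⊕0⊕0⊕1⊕1⊕0⊕0⊕1⊕1⊕1⊕1⊕0⊕0 = 1
s16: b16⊕b17⊕b18⊕b19⊕b20⊕b21⊕b22⊕b23⊕b24⊕b25⊕b26⊕b27⊕b28⊕b29⊕b30⊕b31 = 0⊕0⊕1⊕1⊕1⊕0⊕1⊕1⊕0⊕0⊕1⊕1⊕1⊕1⊕0⊕0 = 1
Syndrome (s16...s1) = 11110 → position 30.
Flip bit 30: corrected codeword = 0101100100000110011101100111110
Data bits at positions 3,5,6,7,9,10,11,12,13,14,15,17,18,19,20,21,22,23,24,25,26,27,28,29,30,31: 01000000011011101100111110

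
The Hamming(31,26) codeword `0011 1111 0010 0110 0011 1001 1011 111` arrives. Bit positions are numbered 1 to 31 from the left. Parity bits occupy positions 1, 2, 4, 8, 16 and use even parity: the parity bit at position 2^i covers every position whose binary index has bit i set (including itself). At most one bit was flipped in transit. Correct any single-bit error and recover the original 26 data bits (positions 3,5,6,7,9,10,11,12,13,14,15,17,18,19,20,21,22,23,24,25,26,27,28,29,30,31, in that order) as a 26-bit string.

s1: b1⊕b3⊕b5⊕b7⊕b9⊕b11⊕b13⊕b15⊕b17⊕b19⊕b21⊕b23⊕b25⊕b27⊕b29⊕b31 = 0⊕1⊕1⊕1⊕0⊕1⊕0⊕1⊕0⊕1⊕1⊕0⊕1⊕1⊕1⊕1 = 1
s2: b2⊕b3⊕b6⊕b7⊕b10⊕b11⊕b14⊕b15⊕b18⊕b19⊕b22⊕b23⊕b26⊕b27⊕b30⊕b31 = 0⊕1⊕1⊕1⊕0⊕1⊕1⊕1⊕0⊕1⊕0⊕0⊕0⊕1⊕1⊕1 = 0
s4: b4⊕b5⊕b6⊕b7⊕b12⊕b13⊕b14⊕b15⊕b20⊕b21⊕b22⊕b23⊕b28⊕b29⊕b30⊕b31 = 1⊕1⊕1⊕1⊕0⊕0⊕1⊕1⊕1⊕1⊕0⊕0⊕1⊕1⊕1⊕1 = 0
s8: b8⊕b9⊕b10⊕b11⊕b12⊕b13⊕b14⊕b15⊕b24⊕b25⊕b26⊕b27⊕b28⊕b29⊕b30⊕b31 = 1⊕0⊕0⊕1⊕0⊕0⊕1⊕1⊕1⊕1⊕0⊕1⊕1⊕1⊕1⊕1 = 1
s16: b16⊕b17⊕b18⊕b19⊕b20⊕b21⊕b22⊕b23⊕b24⊕b25⊕b26⊕b27⊕b28⊕b29⊕b30⊕b31 = 0⊕0⊕0⊕1⊕1⊕1⊕0⊕0⊕1⊕1⊕0⊕1⊕1⊕1⊕1⊕1 = 0
Syndrome (s16...s1) = 01001 → position 9.
Flip bit 9: corrected codeword = 0011111110100110001110011011111
Data bits at positions 3,5,6,7,9,10,11,12,13,14,15,17,18,19,20,21,22,23,24,25,26,27,28,29,30,31: 11111010011001110011011111

11111010011001110011011111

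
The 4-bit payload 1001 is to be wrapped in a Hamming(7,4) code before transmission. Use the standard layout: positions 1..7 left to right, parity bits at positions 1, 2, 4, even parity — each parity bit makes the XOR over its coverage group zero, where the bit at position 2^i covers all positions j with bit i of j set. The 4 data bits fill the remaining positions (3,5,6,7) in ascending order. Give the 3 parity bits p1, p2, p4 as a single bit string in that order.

Place data bits at non-power-of-two positions: b3=1, b5=0, b6=0, b7=1.
p1 = XOR of data positions {3,5,7} = 1⊕0⊕1 = 0
p2 = XOR of data positions {3,6,7} = 1⊕0⊕1 = 0
p4 = XOR of data positions {5,6,7} = 0⊕0⊕1 = 1
Parity bits p1,p2,p4 = 001

001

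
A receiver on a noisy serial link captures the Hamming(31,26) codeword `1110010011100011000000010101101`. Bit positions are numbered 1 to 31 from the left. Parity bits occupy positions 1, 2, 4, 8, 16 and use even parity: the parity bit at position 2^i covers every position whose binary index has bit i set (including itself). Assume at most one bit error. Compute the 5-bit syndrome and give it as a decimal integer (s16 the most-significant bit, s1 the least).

s1: b1⊕b3⊕b5⊕b7⊕b9⊕b11⊕b13⊕b15⊕b17⊕b19⊕b21⊕b23⊕b25⊕b27⊕b29⊕b31 = 1⊕1⊕0⊕0⊕1⊕1⊕0⊕1⊕0⊕0⊕0⊕0⊕0⊕0⊕1⊕1 = 1
s2: b2⊕b3⊕b6⊕b7⊕b10⊕b11⊕b14⊕b15⊕b18⊕b19⊕b22⊕b23⊕b26⊕b27⊕b30⊕b31 = 1⊕1⊕1⊕0⊕1⊕1⊕0⊕1⊕0⊕0⊕0⊕0⊕1⊕0⊕0⊕1 = 0
s4: b4⊕b5⊕b6⊕b7⊕b12⊕b13⊕b14⊕b15⊕b20⊕b21⊕b22⊕b23⊕b28⊕b29⊕b30⊕b31 = 0⊕0⊕1⊕0⊕0⊕0⊕0⊕1⊕0⊕0⊕0⊕0⊕1⊕1⊕0⊕1 = 1
s8: b8⊕b9⊕b10⊕b11⊕b12⊕b13⊕b14⊕b15⊕b24⊕b25⊕b26⊕b27⊕b28⊕b29⊕b30⊕b31 = 0⊕1⊕1⊕1⊕0⊕0⊕0⊕1⊕1⊕0⊕1⊕0⊕1⊕1⊕0⊕1 = 1
s16: b16⊕b17⊕b18⊕b19⊕b20⊕b21⊕b22⊕b23⊕b24⊕b25⊕b26⊕b27⊕b28⊕b29⊕b30⊕b31 = 1⊕0⊕0⊕0⊕0⊕0⊕0⊕0⊕1⊕0⊕1⊕0⊕1⊕1⊕0⊕1 = 0
Syndrome (s16...s1) = 01101 → position 13.

13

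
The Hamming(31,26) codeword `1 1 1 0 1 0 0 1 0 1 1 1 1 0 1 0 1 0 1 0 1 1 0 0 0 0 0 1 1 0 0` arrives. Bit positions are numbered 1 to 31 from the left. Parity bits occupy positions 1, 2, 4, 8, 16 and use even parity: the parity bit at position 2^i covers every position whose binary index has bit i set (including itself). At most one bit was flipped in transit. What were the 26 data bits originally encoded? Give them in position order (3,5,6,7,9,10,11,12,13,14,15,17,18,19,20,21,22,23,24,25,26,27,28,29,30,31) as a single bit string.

11000111101101011000001100

s1: b1⊕b3⊕b5⊕b7⊕b9⊕b11⊕b13⊕b15⊕b17⊕b19⊕b21⊕b23⊕b25⊕b27⊕b29⊕b31 = 1⊕1⊕1⊕0⊕0⊕1⊕1⊕1⊕1⊕1⊕1⊕0⊕0⊕0⊕1⊕0 = 0
s2: b2⊕b3⊕b6⊕b7⊕b10⊕b11⊕b14⊕b15⊕b18⊕b19⊕b22⊕b23⊕b26⊕b27⊕b30⊕b31 = 1⊕1⊕0⊕0⊕1⊕1⊕0⊕1⊕0⊕1⊕1⊕0⊕0⊕0⊕0⊕0 = 1
s4: b4⊕b5⊕b6⊕b7⊕b12⊕b13⊕b14⊕b15⊕b20⊕b21⊕b22⊕b23⊕b28⊕b29⊕b30⊕b31 = 0⊕1⊕0⊕0⊕1⊕1⊕0⊕1⊕0⊕1⊕1⊕0⊕1⊕1⊕0⊕0 = 0
s8: b8⊕b9⊕b10⊕b11⊕b12⊕b13⊕b14⊕b15⊕b24⊕b25⊕b26⊕b27⊕b28⊕b29⊕b30⊕b31 = 1⊕0⊕1⊕1⊕1⊕1⊕0⊕1⊕0⊕0⊕0⊕0⊕1⊕1⊕0⊕0 = 0
s16: b16⊕b17⊕b18⊕b19⊕b20⊕b21⊕b22⊕b23⊕b24⊕b25⊕b26⊕b27⊕b28⊕b29⊕b30⊕b31 = 0⊕1⊕0⊕1⊕0⊕1⊕1⊕0⊕0⊕0⊕0⊕0⊕1⊕1⊕0⊕0 = 0
Syndrome (s16...s1) = 00010 → position 2.
Flip bit 2: corrected codeword = 1010100101111010101011000001100
Data bits at positions 3,5,6,7,9,10,11,12,13,14,15,17,18,19,20,21,22,23,24,25,26,27,28,29,30,31: 11000111101101011000001100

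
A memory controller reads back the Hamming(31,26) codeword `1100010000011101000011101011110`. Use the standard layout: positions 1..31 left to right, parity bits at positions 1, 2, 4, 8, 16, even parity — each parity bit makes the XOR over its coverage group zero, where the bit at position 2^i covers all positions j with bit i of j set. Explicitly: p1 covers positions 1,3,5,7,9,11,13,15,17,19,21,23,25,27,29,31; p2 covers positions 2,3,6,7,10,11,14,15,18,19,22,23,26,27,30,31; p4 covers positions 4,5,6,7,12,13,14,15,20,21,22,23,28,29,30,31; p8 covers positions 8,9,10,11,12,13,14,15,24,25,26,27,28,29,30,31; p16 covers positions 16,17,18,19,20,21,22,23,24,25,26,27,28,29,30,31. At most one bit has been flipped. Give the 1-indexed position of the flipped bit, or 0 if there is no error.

19

s1: b1⊕b3⊕b5⊕b7⊕b9⊕b11⊕b13⊕b15⊕b17⊕b19⊕b21⊕b23⊕b25⊕b27⊕b29⊕b31 = 1⊕0⊕0⊕0⊕0⊕0⊕1⊕0⊕0⊕0⊕1⊕1⊕1⊕1⊕1⊕0 = 1
s2: b2⊕b3⊕b6⊕b7⊕b10⊕b11⊕b14⊕b15⊕b18⊕b19⊕b22⊕b23⊕b26⊕b27⊕b30⊕b31 = 1⊕0⊕1⊕0⊕0⊕0⊕1⊕0⊕0⊕0⊕1⊕1⊕0⊕1⊕1⊕0 = 1
s4: b4⊕b5⊕b6⊕b7⊕b12⊕b13⊕b14⊕b15⊕b20⊕b21⊕b22⊕b23⊕b28⊕b29⊕b30⊕b31 = 0⊕0⊕1⊕0⊕1⊕1⊕1⊕0⊕0⊕1⊕1⊕1⊕1⊕1⊕1⊕0 = 0
s8: b8⊕b9⊕b10⊕b11⊕b12⊕b13⊕b14⊕b15⊕b24⊕b25⊕b26⊕b27⊕b28⊕b29⊕b30⊕b31 = 0⊕0⊕0⊕0⊕1⊕1⊕1⊕0⊕0⊕1⊕0⊕1⊕1⊕1⊕1⊕0 = 0
s16: b16⊕b17⊕b18⊕b19⊕b20⊕b21⊕b22⊕b23⊕b24⊕b25⊕b26⊕b27⊕b28⊕b29⊕b30⊕b31 = 1⊕0⊕0⊕0⊕0⊕1⊕1⊕1⊕0⊕1⊕0⊕1⊕1⊕1⊕1⊕0 = 1
Syndrome (s16...s1) = 10011 → position 19.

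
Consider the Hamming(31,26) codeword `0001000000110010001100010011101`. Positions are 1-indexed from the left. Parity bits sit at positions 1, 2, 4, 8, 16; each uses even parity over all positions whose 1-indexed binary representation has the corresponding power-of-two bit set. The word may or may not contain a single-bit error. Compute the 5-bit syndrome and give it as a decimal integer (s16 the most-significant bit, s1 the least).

22

s1: b1⊕b3⊕b5⊕b7⊕b9⊕b11⊕b13⊕b15⊕b17⊕b19⊕b21⊕b23⊕b25⊕b27⊕b29⊕b31 = 0⊕0⊕0⊕0⊕0⊕1⊕0⊕1⊕0⊕1⊕0⊕0⊕0⊕1⊕1⊕1 = 0
s2: b2⊕b3⊕b6⊕b7⊕b10⊕b11⊕b14⊕b15⊕b18⊕b19⊕b22⊕b23⊕b26⊕b27⊕b30⊕b31 = 0⊕0⊕0⊕0⊕0⊕1⊕0⊕1⊕0⊕1⊕0⊕0⊕0⊕1⊕0⊕1 = 1
s4: b4⊕b5⊕b6⊕b7⊕b12⊕b13⊕b14⊕b15⊕b20⊕b21⊕b22⊕b23⊕b28⊕b29⊕b30⊕b31 = 1⊕0⊕0⊕0⊕1⊕0⊕0⊕1⊕1⊕0⊕0⊕0⊕1⊕1⊕0⊕1 = 1
s8: b8⊕b9⊕b10⊕b11⊕b12⊕b13⊕b14⊕b15⊕b24⊕b25⊕b26⊕b27⊕b28⊕b29⊕b30⊕b31 = 0⊕0⊕0⊕1⊕1⊕0⊕0⊕1⊕1⊕0⊕0⊕1⊕1⊕1⊕0⊕1 = 0
s16: b16⊕b17⊕b18⊕b19⊕b20⊕b21⊕b22⊕b23⊕b24⊕b25⊕b26⊕b27⊕b28⊕b29⊕b30⊕b31 = 0⊕0⊕0⊕1⊕1⊕0⊕0⊕0⊕1⊕0⊕0⊕1⊕1⊕1⊕0⊕1 = 1
Syndrome (s16...s1) = 10110 → position 22.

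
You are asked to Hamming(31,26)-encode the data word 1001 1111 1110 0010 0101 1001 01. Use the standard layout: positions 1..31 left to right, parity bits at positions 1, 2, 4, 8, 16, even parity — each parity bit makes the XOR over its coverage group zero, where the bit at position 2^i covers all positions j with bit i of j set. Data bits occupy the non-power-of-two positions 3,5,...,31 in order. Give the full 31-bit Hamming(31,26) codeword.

Place data bits at non-power-of-two positions: b3=1, b5=0, b6=0, b7=1, b9=1, b10=1, b11=1, b12=1, b13=1, b14=1, b15=1, b17=0, b18=0, b19=0, b20=1, b21=0, b22=0, b23=1, b24=0, b25=1, b26=1, b27=0, b28=0, b29=1, b30=0, b31=1.
p1 = XOR of data positions {3,5,7,9,11,13,15,17,19,21,23,25,27,29,31} = 1⊕0⊕1⊕1⊕1⊕1⊕1⊕0⊕0⊕0⊕1⊕1⊕0⊕1⊕1 = 0
p2 = XOR of data positions {3,6,7,10,11,14,15,18,19,22,23,26,27,30,31} = 1⊕0⊕1⊕1⊕1⊕1⊕1⊕0⊕0⊕0⊕1⊕1⊕0⊕0⊕1 = 1
p4 = XOR of data positions {5,6,7,12,13,14,15,20,21,22,23,28,29,30,31} = 0⊕0⊕1⊕1⊕1⊕1⊕1⊕1⊕0⊕0⊕1⊕0⊕1⊕0⊕1 = 1
p8 = XOR of data positions {9,10,11,12,13,14,15,24,25,26,27,28,29,30,31} = 1⊕1⊕1⊕1⊕1⊕1⊕1⊕0⊕1⊕1⊕0⊕0⊕1⊕0⊕1 = 1
p16 = XOR of data positions {17,18,19,20,21,22,23,24,25,26,27,28,29,30,31} = 0⊕0⊕0⊕1⊕0⊕0⊕1⊕0⊕1⊕1⊕0⊕0⊕1⊕0⊕1 = 0
Codeword b1..b31 = 0111001111111110000100101100101

0111001111111110000100101100101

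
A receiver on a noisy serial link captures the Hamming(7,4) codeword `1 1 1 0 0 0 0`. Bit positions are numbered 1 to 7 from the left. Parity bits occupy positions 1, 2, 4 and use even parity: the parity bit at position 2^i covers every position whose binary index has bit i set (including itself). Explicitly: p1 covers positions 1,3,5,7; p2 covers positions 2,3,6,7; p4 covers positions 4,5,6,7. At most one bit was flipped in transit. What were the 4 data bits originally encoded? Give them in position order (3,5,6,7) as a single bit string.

1000

s1: b1⊕b3⊕b5⊕b7 = 1⊕1⊕0⊕0 = 0
s2: b2⊕b3⊕b6⊕b7 = 1⊕1⊕0⊕0 = 0
s4: b4⊕b5⊕b6⊕b7 = 0⊕0⊕0⊕0 = 0
Syndrome (s4...s1) = 000 → position 0 (no error).
No correction needed.
Data bits at positions 3,5,6,7: 1000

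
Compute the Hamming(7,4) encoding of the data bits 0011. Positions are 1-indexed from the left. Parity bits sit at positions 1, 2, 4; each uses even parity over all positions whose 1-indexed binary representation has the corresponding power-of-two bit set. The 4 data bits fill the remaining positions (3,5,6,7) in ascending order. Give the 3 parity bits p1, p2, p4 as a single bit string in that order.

100

Place data bits at non-power-of-two positions: b3=0, b5=0, b6=1, b7=1.
p1 = XOR of data positions {3,5,7} = 0⊕0⊕1 = 1
p2 = XOR of data positions {3,6,7} = 0⊕1⊕1 = 0
p4 = XOR of data positions {5,6,7} = 0⊕1⊕1 = 0
Parity bits p1,p2,p4 = 100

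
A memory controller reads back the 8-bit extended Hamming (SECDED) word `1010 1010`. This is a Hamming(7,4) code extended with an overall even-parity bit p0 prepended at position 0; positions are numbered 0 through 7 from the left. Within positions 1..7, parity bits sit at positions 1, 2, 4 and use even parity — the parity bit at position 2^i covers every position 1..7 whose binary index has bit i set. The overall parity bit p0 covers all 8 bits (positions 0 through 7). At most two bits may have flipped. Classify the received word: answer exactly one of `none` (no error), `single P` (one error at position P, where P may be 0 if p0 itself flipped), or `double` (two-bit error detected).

none

s1: b1⊕b3⊕b5⊕b7 = 0⊕0⊕0⊕0 = 0
s2: b2⊕b3⊕b6⊕b7 = 1⊕0⊕1⊕0 = 0
s4: b4⊕b5⊕b6⊕b7 = 1⊕0⊕1⊕0 = 0
Syndrome (s4...s1) = 000 → position 0 (no error).
Overall parity (XOR of all 8 bits, including p0): 1⊕0⊕1⊕0⊕1⊕0⊕1⊕0 = 0
Overall=0, syndrome position=0 → no error.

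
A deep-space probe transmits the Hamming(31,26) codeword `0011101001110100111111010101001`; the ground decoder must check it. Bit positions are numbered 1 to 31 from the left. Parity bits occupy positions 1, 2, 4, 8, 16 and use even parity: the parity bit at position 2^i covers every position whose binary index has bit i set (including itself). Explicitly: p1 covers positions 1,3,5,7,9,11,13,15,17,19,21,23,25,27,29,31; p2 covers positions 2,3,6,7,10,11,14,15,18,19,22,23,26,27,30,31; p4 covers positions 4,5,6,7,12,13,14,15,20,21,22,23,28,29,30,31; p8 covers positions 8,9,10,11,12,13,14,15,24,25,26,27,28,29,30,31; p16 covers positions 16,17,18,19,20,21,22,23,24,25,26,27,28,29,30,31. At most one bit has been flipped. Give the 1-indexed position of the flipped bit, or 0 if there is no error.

0

s1: b1⊕b3⊕b5⊕b7⊕b9⊕b11⊕b13⊕b15⊕b17⊕b19⊕b21⊕b23⊕b25⊕b27⊕b29⊕b31 = 0⊕1⊕1⊕1⊕0⊕1⊕0⊕0⊕1⊕1⊕1⊕0⊕0⊕0⊕0⊕1 = 0
s2: b2⊕b3⊕b6⊕b7⊕b10⊕b11⊕b14⊕b15⊕b18⊕b19⊕b22⊕b23⊕b26⊕b27⊕b30⊕b31 = 0⊕1⊕0⊕1⊕1⊕1⊕1⊕0⊕1⊕1⊕1⊕0⊕1⊕0⊕0⊕1 = 0
s4: b4⊕b5⊕b6⊕b7⊕b12⊕b13⊕b14⊕b15⊕b20⊕b21⊕b22⊕b23⊕b28⊕b29⊕b30⊕b31 = 1⊕1⊕0⊕1⊕1⊕0⊕1⊕0⊕1⊕1⊕1⊕0⊕1⊕0⊕0⊕1 = 0
s8: b8⊕b9⊕b10⊕b11⊕b12⊕b13⊕b14⊕b15⊕b24⊕b25⊕b26⊕b27⊕b28⊕b29⊕b30⊕b31 = 0⊕0⊕1⊕1⊕1⊕0⊕1⊕0⊕1⊕0⊕1⊕0⊕1⊕0⊕0⊕1 = 0
s16: b16⊕b17⊕b18⊕b19⊕b20⊕b21⊕b22⊕b23⊕b24⊕b25⊕b26⊕b27⊕b28⊕b29⊕b30⊕b31 = 0⊕1⊕1⊕1⊕1⊕1⊕1⊕0⊕1⊕0⊕1⊕0⊕1⊕0⊕0⊕1 = 0
Syndrome (s16...s1) = 00000 → position 0 (no error).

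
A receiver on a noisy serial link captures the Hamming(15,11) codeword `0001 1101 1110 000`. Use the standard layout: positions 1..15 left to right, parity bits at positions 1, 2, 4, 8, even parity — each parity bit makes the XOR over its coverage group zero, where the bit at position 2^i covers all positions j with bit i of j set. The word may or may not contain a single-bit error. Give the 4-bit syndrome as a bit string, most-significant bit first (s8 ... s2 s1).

0111

s1: b1⊕b3⊕b5⊕b7⊕b9⊕b11⊕b13⊕b15 = 0⊕0⊕1⊕0⊕1⊕1⊕0⊕0 = 1
s2: b2⊕b3⊕b6⊕b7⊕b10⊕b11⊕b14⊕b15 = 0⊕0⊕1⊕0⊕1⊕1⊕0⊕0 = 1
s4: b4⊕b5⊕b6⊕b7⊕b12⊕b13⊕b14⊕b15 = 1⊕1⊕1⊕0⊕0⊕0⊕0⊕0 = 1
s8: b8⊕b9⊕b10⊕b11⊕b12⊕b13⊕b14⊕b15 = 1⊕1⊕1⊕1⊕0⊕0⊕0⊕0 = 0
Syndrome (s8...s1) = 0111 → position 7.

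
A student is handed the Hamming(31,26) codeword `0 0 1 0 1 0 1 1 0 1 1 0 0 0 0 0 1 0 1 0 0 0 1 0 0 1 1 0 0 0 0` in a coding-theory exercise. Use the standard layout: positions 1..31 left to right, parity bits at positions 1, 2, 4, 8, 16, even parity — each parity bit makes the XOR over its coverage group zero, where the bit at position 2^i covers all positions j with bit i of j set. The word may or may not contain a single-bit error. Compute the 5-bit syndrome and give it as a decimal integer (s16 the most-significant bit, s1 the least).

s1: b1⊕b3⊕b5⊕b7⊕b9⊕b11⊕b13⊕b15⊕b17⊕b19⊕b21⊕b23⊕b25⊕b27⊕b29⊕b31 = 0⊕1⊕1⊕1⊕0⊕1⊕0⊕0⊕1⊕1⊕0⊕1⊕0⊕1⊕0⊕0 = 0
s2: b2⊕b3⊕b6⊕b7⊕b10⊕b11⊕b14⊕b15⊕b18⊕b19⊕b22⊕b23⊕b26⊕b27⊕b30⊕b31 = 0⊕1⊕0⊕1⊕1⊕1⊕0⊕0⊕0⊕1⊕0⊕1⊕1⊕1⊕0⊕0 = 0
s4: b4⊕b5⊕b6⊕b7⊕b12⊕b13⊕b14⊕b15⊕b20⊕b21⊕b22⊕b23⊕b28⊕b29⊕b30⊕b31 = 0⊕1⊕0⊕1⊕0⊕0⊕0⊕0⊕0⊕0⊕0⊕1⊕0⊕0⊕0⊕0 = 1
s8: b8⊕b9⊕b10⊕b11⊕b12⊕b13⊕b14⊕b15⊕b24⊕b25⊕b26⊕b27⊕b28⊕b29⊕b30⊕b31 = 1⊕0⊕1⊕1⊕0⊕0⊕0⊕0⊕0⊕0⊕1⊕1⊕0⊕0⊕0⊕0 = 1
s16: b16⊕b17⊕b18⊕b19⊕b20⊕b21⊕b22⊕b23⊕b24⊕b25⊕b26⊕b27⊕b28⊕b29⊕b30⊕b31 = 0⊕1⊕0⊕1⊕0⊕0⊕0⊕1⊕0⊕0⊕1⊕1⊕0⊕0⊕0⊕0 = 1
Syndrome (s16...s1) = 11100 → position 28.

28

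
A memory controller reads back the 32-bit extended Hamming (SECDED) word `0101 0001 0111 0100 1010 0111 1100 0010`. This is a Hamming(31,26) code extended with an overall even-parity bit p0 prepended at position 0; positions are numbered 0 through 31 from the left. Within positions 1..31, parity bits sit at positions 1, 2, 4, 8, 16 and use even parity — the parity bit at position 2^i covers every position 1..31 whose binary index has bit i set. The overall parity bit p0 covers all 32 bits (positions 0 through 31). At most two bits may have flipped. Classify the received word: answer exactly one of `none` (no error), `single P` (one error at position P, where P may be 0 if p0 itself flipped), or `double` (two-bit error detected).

s1: b1⊕b3⊕b5⊕b7⊕b9⊕b11⊕b13⊕b15⊕b17⊕b19⊕b21⊕b23⊕b25⊕b27⊕b29⊕b31 = 1⊕1⊕0⊕1⊕1⊕1⊕1⊕0⊕0⊕0⊕1⊕1⊕1⊕0⊕0⊕0 = 1
s2: b2⊕b3⊕b6⊕b7⊕b10⊕b11⊕b14⊕b15⊕b18⊕b19⊕b22⊕b23⊕b26⊕b27⊕b30⊕b31 = 0⊕1⊕0⊕1⊕1⊕1⊕0⊕0⊕1⊕0⊕1⊕1⊕0⊕0⊕1⊕0 = 0
s4: b4⊕b5⊕b6⊕b7⊕b12⊕b13⊕b14⊕b15⊕b20⊕b21⊕b22⊕b23⊕b28⊕b29⊕b30⊕b31 = 0⊕0⊕0⊕1⊕0⊕1⊕0⊕0⊕0⊕1⊕1⊕1⊕0⊕0⊕1⊕0 = 0
s8: b8⊕b9⊕b10⊕b11⊕b12⊕b13⊕b14⊕b15⊕b24⊕b25⊕b26⊕b27⊕b28⊕b29⊕b30⊕b31 = 0⊕1⊕1⊕1⊕0⊕1⊕0⊕0⊕1⊕1⊕0⊕0⊕0⊕0⊕1⊕0 = 1
s16: b16⊕b17⊕b18⊕b19⊕b20⊕b21⊕b22⊕b23⊕b24⊕b25⊕b26⊕b27⊕b28⊕b29⊕b30⊕b31 = 1⊕0⊕1⊕0⊕0⊕1⊕1⊕1⊕1⊕1⊕0⊕0⊕0⊕0⊕1⊕0 = 0
Syndrome (s16...s1) = 01001 → position 9.
Overall parity (XOR of all 32 bits, including p0): 0⊕1⊕0⊕1⊕0⊕0⊕0⊕1⊕0⊕1⊕1⊕1⊕0⊕1⊕0⊕0⊕1⊕0⊕1⊕0⊕0⊕1⊕1⊕1⊕1⊕1⊕0⊕0⊕0⊕0⊕1⊕0 = 1
Overall=1, syndrome position=9 → single-bit error at position 9.

single 9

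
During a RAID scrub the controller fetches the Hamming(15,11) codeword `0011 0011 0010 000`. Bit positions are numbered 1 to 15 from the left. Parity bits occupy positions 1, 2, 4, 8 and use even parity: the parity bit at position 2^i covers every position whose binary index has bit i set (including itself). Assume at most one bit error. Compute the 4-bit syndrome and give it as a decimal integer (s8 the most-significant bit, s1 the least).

3

s1: b1⊕b3⊕b5⊕b7⊕b9⊕b11⊕b13⊕b15 = 0⊕1⊕0⊕1⊕0⊕1⊕0⊕0 = 1
s2: b2⊕b3⊕b6⊕b7⊕b10⊕b11⊕b14⊕b15 = 0⊕1⊕0⊕1⊕0⊕1⊕0⊕0 = 1
s4: b4⊕b5⊕b6⊕b7⊕b12⊕b13⊕b14⊕b15 = 1⊕0⊕0⊕1⊕0⊕0⊕0⊕0 = 0
s8: b8⊕b9⊕b10⊕b11⊕b12⊕b13⊕b14⊕b15 = 1⊕0⊕0⊕1⊕0⊕0⊕0⊕0 = 0
Syndrome (s8...s1) = 0011 → position 3.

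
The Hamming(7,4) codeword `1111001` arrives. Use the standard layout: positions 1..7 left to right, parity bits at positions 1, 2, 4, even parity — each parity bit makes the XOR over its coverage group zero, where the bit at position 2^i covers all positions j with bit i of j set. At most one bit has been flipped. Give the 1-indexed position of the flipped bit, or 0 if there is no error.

3

s1: b1⊕b3⊕b5⊕b7 = 1⊕1⊕0⊕1 = 1
s2: b2⊕b3⊕b6⊕b7 = 1⊕1⊕0⊕1 = 1
s4: b4⊕b5⊕b6⊕b7 = 1⊕0⊕0⊕1 = 0
Syndrome (s4...s1) = 011 → position 3.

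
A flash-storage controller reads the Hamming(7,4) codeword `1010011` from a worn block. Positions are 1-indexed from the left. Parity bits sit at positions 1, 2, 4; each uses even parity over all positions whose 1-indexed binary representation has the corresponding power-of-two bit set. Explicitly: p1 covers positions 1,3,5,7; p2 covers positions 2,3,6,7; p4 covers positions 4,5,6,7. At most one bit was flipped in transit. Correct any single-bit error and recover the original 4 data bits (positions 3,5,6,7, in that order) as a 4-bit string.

0011

s1: b1⊕b3⊕b5⊕b7 = 1⊕1⊕0⊕1 = 1
s2: b2⊕b3⊕b6⊕b7 = 0⊕1⊕1⊕1 = 1
s4: b4⊕b5⊕b6⊕b7 = 0⊕0⊕1⊕1 = 0
Syndrome (s4...s1) = 011 → position 3.
Flip bit 3: corrected codeword = 1000011
Data bits at positions 3,5,6,7: 0011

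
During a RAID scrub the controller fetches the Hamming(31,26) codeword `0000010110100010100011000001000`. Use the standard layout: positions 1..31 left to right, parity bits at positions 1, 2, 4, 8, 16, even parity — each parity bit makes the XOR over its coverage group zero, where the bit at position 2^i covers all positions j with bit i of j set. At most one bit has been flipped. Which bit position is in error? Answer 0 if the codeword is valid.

s1: b1⊕b3⊕b5⊕b7⊕b9⊕b11⊕b13⊕b15⊕b17⊕b19⊕b21⊕b23⊕b25⊕b27⊕b29⊕b31 = 0⊕0⊕0⊕0⊕1⊕1⊕0⊕1⊕1⊕0⊕1⊕0⊕0⊕0⊕0⊕0 = 1
s2: b2⊕b3⊕b6⊕b7⊕b10⊕b11⊕b14⊕b15⊕b18⊕b19⊕b22⊕b23⊕b26⊕b27⊕b30⊕b31 = 0⊕0⊕1⊕0⊕0⊕1⊕0⊕1⊕0⊕0⊕1⊕0⊕0⊕0⊕0⊕0 = 0
s4: b4⊕b5⊕b6⊕b7⊕b12⊕b13⊕b14⊕b15⊕b20⊕b21⊕b22⊕b23⊕b28⊕b29⊕b30⊕b31 = 0⊕0⊕1⊕0⊕0⊕0⊕0⊕1⊕0⊕1⊕1⊕0⊕1⊕0⊕0⊕0 = 1
s8: b8⊕b9⊕b10⊕b11⊕b12⊕b13⊕b14⊕b15⊕b24⊕b25⊕b26⊕b27⊕b28⊕b29⊕b30⊕b31 = 1⊕1⊕0⊕1⊕0⊕0⊕0⊕1⊕0⊕0⊕0⊕0⊕1⊕0⊕0⊕0 = 1
s16: b16⊕b17⊕b18⊕b19⊕b20⊕b21⊕b22⊕b23⊕b24⊕b25⊕b26⊕b27⊕b28⊕b29⊕b30⊕b31 = 0⊕1⊕0⊕0⊕0⊕1⊕1⊕0⊕0⊕0⊕0⊕0⊕1⊕0⊕0⊕0 = 0
Syndrome (s16...s1) = 01101 → position 13.

13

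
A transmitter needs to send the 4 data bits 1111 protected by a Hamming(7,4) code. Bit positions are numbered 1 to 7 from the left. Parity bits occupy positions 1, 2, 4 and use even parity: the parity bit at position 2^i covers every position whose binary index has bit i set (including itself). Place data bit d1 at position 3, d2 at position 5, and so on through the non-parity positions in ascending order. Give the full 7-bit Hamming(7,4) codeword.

1111111

Place data bits at non-power-of-two positions: b3=1, b5=1, b6=1, b7=1.
p1 = XOR of data positions {3,5,7} = 1⊕1⊕1 = 1
p2 = XOR of data positions {3,6,7} = 1⊕1⊕1 = 1
p4 = XOR of data positions {5,6,7} = 1⊕1⊕1 = 1
Codeword b1..b7 = 1111111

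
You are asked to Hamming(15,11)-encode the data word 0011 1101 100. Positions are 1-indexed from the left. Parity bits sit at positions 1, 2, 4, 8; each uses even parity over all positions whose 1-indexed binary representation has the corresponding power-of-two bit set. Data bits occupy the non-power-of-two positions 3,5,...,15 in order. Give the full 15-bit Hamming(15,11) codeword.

Place data bits at non-power-of-two positions: b3=0, b5=0, b6=1, b7=1, b9=1, b10=1, b11=0, b12=1, b13=1, b14=0, b15=0.
p1 = XOR of data positions {3,5,7,9,11,13,15} = 0⊕0⊕1⊕1⊕0⊕1⊕0 = 1
p2 = XOR of data positions {3,6,7,10,11,14,15} = 0⊕1⊕1⊕1⊕0⊕0⊕0 = 1
p4 = XOR of data positions {5,6,7,12,13,14,15} = 0⊕1⊕1⊕1⊕1⊕0⊕0 = 0
p8 = XOR of data positions {9,10,11,12,13,14,15} = 1⊕1⊕0⊕1⊕1⊕0⊕0 = 0
Codeword b1..b15 = 110001101101100

110001101101100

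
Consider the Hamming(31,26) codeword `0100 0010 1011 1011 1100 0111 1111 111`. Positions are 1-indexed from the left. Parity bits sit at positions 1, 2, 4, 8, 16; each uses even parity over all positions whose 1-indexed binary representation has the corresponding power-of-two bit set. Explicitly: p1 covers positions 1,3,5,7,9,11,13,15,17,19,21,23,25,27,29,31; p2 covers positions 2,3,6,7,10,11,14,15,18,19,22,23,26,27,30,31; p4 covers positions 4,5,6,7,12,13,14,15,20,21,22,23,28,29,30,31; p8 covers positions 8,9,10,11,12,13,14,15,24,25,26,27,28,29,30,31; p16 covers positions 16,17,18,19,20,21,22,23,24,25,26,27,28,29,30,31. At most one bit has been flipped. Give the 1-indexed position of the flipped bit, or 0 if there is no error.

27

s1: b1⊕b3⊕b5⊕b7⊕b9⊕b11⊕b13⊕b15⊕b17⊕b19⊕b21⊕b23⊕b25⊕b27⊕b29⊕b31 = 0⊕0⊕0⊕1⊕1⊕1⊕1⊕1⊕1⊕0⊕0⊕1⊕1⊕1⊕1⊕1 = 1
s2: b2⊕b3⊕b6⊕b7⊕b10⊕b11⊕b14⊕b15⊕b18⊕b19⊕b22⊕b23⊕b26⊕b27⊕b30⊕b31 = 1⊕0⊕0⊕1⊕0⊕1⊕0⊕1⊕1⊕0⊕1⊕1⊕1⊕1⊕1⊕1 = 1
s4: b4⊕b5⊕b6⊕b7⊕b12⊕b13⊕b14⊕b15⊕b20⊕b21⊕b22⊕b23⊕b28⊕b29⊕b30⊕b31 = 0⊕0⊕0⊕1⊕1⊕1⊕0⊕1⊕0⊕0⊕1⊕1⊕1⊕1⊕1⊕1 = 0
s8: b8⊕b9⊕b10⊕b11⊕b12⊕b13⊕b14⊕b15⊕b24⊕b25⊕b26⊕b27⊕b28⊕b29⊕b30⊕b31 = 0⊕1⊕0⊕1⊕1⊕1⊕0⊕1⊕1⊕1⊕1⊕1⊕1⊕1⊕1⊕1 = 1
s16: b16⊕b17⊕b18⊕b19⊕b20⊕b21⊕b22⊕b23⊕b24⊕b25⊕b26⊕b27⊕b28⊕b29⊕b30⊕b31 = 1⊕1⊕1⊕0⊕0⊕0⊕1⊕1⊕1⊕1⊕1⊕1⊕1⊕1⊕1⊕1 = 1
Syndrome (s16...s1) = 11011 → position 27.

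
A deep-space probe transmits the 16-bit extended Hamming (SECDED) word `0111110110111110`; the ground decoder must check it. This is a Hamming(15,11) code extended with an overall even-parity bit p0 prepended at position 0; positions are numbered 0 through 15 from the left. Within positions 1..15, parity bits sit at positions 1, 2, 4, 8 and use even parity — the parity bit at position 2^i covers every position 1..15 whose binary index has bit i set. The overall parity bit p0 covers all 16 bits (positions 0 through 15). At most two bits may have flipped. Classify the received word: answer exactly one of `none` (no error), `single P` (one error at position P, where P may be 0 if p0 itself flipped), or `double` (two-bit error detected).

none

s1: b1⊕b3⊕b5⊕b7⊕b9⊕b11⊕b13⊕b15 = 1⊕1⊕1⊕1⊕0⊕1⊕1⊕0 = 0
s2: b2⊕b3⊕b6⊕b7⊕b10⊕b11⊕b14⊕b15 = 1⊕1⊕0⊕1⊕1⊕1⊕1⊕0 = 0
s4: b4⊕b5⊕b6⊕b7⊕b12⊕b13⊕b14⊕b15 = 1⊕1⊕0⊕1⊕1⊕1⊕1⊕0 = 0
s8: b8⊕b9⊕b10⊕b11⊕b12⊕b13⊕b14⊕b15 = 1⊕0⊕1⊕1⊕1⊕1⊕1⊕0 = 0
Syndrome (s8...s1) = 0000 → position 0 (no error).
Overall parity (XOR of all 16 bits, including p0): 0⊕1⊕1⊕1⊕1⊕1⊕0⊕1⊕1⊕0⊕1⊕1⊕1⊕1⊕1⊕0 = 0
Overall=0, syndrome position=0 → no error.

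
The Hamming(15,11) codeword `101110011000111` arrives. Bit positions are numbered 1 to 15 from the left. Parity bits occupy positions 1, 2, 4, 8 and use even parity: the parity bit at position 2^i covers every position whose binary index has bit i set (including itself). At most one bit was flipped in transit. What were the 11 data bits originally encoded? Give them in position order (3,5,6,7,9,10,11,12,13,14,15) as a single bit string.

s1: b1⊕b3⊕b5⊕b7⊕b9⊕b11⊕b13⊕b15 = 1⊕1⊕1⊕0⊕1⊕0⊕1⊕1 = 0
s2: b2⊕b3⊕b6⊕b7⊕b10⊕b11⊕b14⊕b15 = 0⊕1⊕0⊕0⊕0⊕0⊕1⊕1 = 1
s4: b4⊕b5⊕b6⊕b7⊕b12⊕b13⊕b14⊕b15 = 1⊕1⊕0⊕0⊕0⊕1⊕1⊕1 = 1
s8: b8⊕b9⊕b10⊕b11⊕b12⊕b13⊕b14⊕b15 = 1⊕1⊕0⊕0⊕0⊕1⊕1⊕1 = 1
Syndrome (s8...s1) = 1110 → position 14.
Flip bit 14: corrected codeword = 101110011000101
Data bits at positions 3,5,6,7,9,10,11,12,13,14,15: 11001000101

11001000101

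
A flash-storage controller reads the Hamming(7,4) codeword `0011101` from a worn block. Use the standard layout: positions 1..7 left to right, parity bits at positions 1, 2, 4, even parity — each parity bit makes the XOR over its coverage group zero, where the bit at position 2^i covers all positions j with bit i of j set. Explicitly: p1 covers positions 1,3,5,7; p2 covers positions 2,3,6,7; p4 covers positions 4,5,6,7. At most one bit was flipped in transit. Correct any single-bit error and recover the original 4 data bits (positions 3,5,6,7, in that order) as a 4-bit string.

1001

s1: b1⊕b3⊕b5⊕b7 = 0⊕1⊕1⊕1 = 1
s2: b2⊕b3⊕b6⊕b7 = 0⊕1⊕0⊕1 = 0
s4: b4⊕b5⊕b6⊕b7 = 1⊕1⊕0⊕1 = 1
Syndrome (s4...s1) = 101 → position 5.
Flip bit 5: corrected codeword = 0011001
Data bits at positions 3,5,6,7: 1001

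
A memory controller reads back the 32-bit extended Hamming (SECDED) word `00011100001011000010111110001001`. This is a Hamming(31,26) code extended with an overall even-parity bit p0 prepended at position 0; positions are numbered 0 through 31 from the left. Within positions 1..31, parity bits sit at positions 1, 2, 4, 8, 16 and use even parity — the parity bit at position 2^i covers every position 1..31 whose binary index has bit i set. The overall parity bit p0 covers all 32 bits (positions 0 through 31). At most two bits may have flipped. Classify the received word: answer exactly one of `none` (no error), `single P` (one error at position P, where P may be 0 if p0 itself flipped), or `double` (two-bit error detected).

none

s1: b1⊕b3⊕b5⊕b7⊕b9⊕b11⊕b13⊕b15⊕b17⊕b19⊕b21⊕b23⊕b25⊕b27⊕b29⊕b31 = 0⊕1⊕1⊕0⊕0⊕0⊕1⊕0⊕0⊕0⊕1⊕1⊕0⊕0⊕0⊕1 = 0
s2: b2⊕b3⊕b6⊕b7⊕b10⊕b11⊕b14⊕b15⊕b18⊕b19⊕b22⊕b23⊕b26⊕b27⊕b30⊕b31 = 0⊕1⊕0⊕0⊕1⊕0⊕0⊕0⊕1⊕0⊕1⊕1⊕0⊕0⊕0⊕1 = 0
s4: b4⊕b5⊕b6⊕b7⊕b12⊕b13⊕b14⊕b15⊕b20⊕b21⊕b22⊕b23⊕b28⊕b29⊕b30⊕b31 = 1⊕1⊕0⊕0⊕1⊕1⊕0⊕0⊕1⊕1⊕1⊕1⊕1⊕0⊕0⊕1 = 0
s8: b8⊕b9⊕b10⊕b11⊕b12⊕b13⊕b14⊕b15⊕b24⊕b25⊕b26⊕b27⊕b28⊕b29⊕b30⊕b31 = 0⊕0⊕1⊕0⊕1⊕1⊕0⊕0⊕1⊕0⊕0⊕0⊕1⊕0⊕0⊕1 = 0
s16: b16⊕b17⊕b18⊕b19⊕b20⊕b21⊕b22⊕b23⊕b24⊕b25⊕b26⊕b27⊕b28⊕b29⊕b30⊕b31 = 0⊕0⊕1⊕0⊕1⊕1⊕1⊕1⊕1⊕0⊕0⊕0⊕1⊕0⊕0⊕1 = 0
Syndrome (s16...s1) = 00000 → position 0 (no error).
Overall parity (XOR of all 32 bits, including p0): 0⊕0⊕0⊕1⊕1⊕1⊕0⊕0⊕0⊕0⊕1⊕0⊕1⊕1⊕0⊕0⊕0⊕0⊕1⊕0⊕1⊕1⊕1⊕1⊕1⊕0⊕0⊕0⊕1⊕0⊕0⊕1 = 0
Overall=0, syndrome position=0 → no error.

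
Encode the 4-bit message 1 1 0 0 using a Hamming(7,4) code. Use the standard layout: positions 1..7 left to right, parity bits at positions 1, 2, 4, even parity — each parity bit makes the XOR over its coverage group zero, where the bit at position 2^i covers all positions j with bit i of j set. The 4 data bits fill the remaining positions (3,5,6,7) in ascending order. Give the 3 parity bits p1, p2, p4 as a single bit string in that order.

011

Place data bits at non-power-of-two positions: b3=1, b5=1, b6=0, b7=0.
p1 = XOR of data positions {3,5,7} = 1⊕1⊕0 = 0
p2 = XOR of data positions {3,6,7} = 1⊕0⊕0 = 1
p4 = XOR of data positions {5,6,7} = 1⊕0⊕0 = 1
Parity bits p1,p2,p4 = 011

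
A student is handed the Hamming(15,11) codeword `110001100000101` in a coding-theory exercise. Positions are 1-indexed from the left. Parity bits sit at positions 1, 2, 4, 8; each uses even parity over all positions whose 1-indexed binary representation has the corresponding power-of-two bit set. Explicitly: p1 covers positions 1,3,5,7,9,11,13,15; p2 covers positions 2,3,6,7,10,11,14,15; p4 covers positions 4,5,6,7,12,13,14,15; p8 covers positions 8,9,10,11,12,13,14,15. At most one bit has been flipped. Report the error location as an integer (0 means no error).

0

s1: b1⊕b3⊕b5⊕b7⊕b9⊕b11⊕b13⊕b15 = 1⊕0⊕0⊕1⊕0⊕0⊕1⊕1 = 0
s2: b2⊕b3⊕b6⊕b7⊕b10⊕b11⊕b14⊕b15 = 1⊕0⊕1⊕1⊕0⊕0⊕0⊕1 = 0
s4: b4⊕b5⊕b6⊕b7⊕b12⊕b13⊕b14⊕b15 = 0⊕0⊕1⊕1⊕0⊕1⊕0⊕1 = 0
s8: b8⊕b9⊕b10⊕b11⊕b12⊕b13⊕b14⊕b15 = 0⊕0⊕0⊕0⊕0⊕1⊕0⊕1 = 0
Syndrome (s8...s1) = 0000 → position 0 (no error).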